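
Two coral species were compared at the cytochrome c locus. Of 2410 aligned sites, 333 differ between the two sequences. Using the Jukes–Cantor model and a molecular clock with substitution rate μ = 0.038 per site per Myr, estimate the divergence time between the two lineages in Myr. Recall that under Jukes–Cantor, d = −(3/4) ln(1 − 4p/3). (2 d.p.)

p = 333/2410 ≈ 0.138174.
d = −(3/4) ln(1 − 4p/3) = −0.75 ln(1 − 0.184232) = −0.75 ln(0.815768)
  = −0.75 × (-0.203625) = 0.152719 substitutions/site.
Under a molecular clock d = 2μt, so t = d/(2μ) = 0.152719 / (2 × 0.038) = 2.01 Myr.

2.01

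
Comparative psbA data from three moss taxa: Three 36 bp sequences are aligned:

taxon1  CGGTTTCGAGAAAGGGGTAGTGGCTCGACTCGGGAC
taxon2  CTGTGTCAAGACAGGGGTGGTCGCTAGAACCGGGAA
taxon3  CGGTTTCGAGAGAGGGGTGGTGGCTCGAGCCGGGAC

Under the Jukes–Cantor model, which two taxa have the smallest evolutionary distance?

taxon1–taxon2: 10/36 differ, p = 0.278, d = 0.347.
taxon1–taxon3: 4/36 differ, p = 0.111, d = 0.120.
taxon2–taxon3: 8/36 differ, p = 0.222, d = 0.264.
The smallest distance is between taxon1 and taxon3.

taxon1 and taxon3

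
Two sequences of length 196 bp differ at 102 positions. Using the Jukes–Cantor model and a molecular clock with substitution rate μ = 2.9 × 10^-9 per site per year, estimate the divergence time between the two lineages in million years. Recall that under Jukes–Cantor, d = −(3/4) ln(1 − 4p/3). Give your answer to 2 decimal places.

153.07

p = 102/196 ≈ 0.520408.
d = −(3/4) ln(1 − 4p/3) = −0.75 ln(1 − 0.693877) = −0.75 ln(0.306123)
  = −0.75 × (-1.183768) = 0.887826 substitutions/site.
Under a molecular clock d = 2μt, so t = d/(2μ) = 0.887826 / (2 × 2.9 × 10^-9) = 153.07 million years.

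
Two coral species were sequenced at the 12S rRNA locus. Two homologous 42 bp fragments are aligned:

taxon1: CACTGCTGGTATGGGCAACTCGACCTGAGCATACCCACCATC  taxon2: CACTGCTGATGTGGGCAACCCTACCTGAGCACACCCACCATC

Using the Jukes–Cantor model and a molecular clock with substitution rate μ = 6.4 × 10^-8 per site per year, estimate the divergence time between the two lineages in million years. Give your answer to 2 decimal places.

1.01

The sequences differ at 5 of 42 sites (9, 11, 20, 22, 32), so p = 5/42 ≈ 0.119048.
d = −(3/4) ln(1 − 4p/3) = −0.75 ln(1 − 0.158731) = −0.75 ln(0.841269)
  = −0.75 × (-0.172844) = 0.129633 substitutions/site.
Under a molecular clock d = 2μt, so t = d/(2μ) = 0.129633 / (2 × 6.4 × 10^-8) = 1.01 million years.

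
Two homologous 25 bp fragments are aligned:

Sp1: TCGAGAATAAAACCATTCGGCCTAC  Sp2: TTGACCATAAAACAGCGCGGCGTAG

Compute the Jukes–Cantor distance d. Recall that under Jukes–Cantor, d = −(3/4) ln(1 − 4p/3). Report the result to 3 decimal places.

0.490

The sequences differ at 9 of 25 sites (2, 5, 6, 14, 15, 16, 17, 22, 25), so p = 9/25 = 0.36.
d = −(3/4) ln(1 − 4p/3) = −0.75 ln(1 − 0.48) = −0.75 ln(0.52)
  = −0.75 × (-0.653926) = 0.490445 substitutions/site.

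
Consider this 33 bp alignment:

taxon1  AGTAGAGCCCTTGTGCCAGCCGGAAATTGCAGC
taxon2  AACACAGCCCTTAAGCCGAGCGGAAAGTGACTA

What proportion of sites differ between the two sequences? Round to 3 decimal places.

The sequences differ at 13 of 33 positions.
p = 13/33 = 0.393939… ≈ 0.394 (to 3 d.p.).

0.394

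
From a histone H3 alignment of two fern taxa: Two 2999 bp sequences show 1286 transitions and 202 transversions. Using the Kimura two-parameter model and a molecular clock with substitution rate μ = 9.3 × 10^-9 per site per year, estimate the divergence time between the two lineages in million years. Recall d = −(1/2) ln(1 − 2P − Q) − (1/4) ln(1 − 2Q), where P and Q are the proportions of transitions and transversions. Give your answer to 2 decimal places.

P = 1286/2999 ≈ 0.42881 and Q = 202/2999 ≈ 0.067356.
Under the Kimura two-parameter model, d = −½ ln(1 − 2P − Q) − ¼ ln(1 − 2Q).
1 − 2P − Q = 0.075024, giving −½ ln(0.075024) = 1.294974.
1 − 2Q = 0.865288, giving −¼ ln(0.865288) = 0.036173.
d = 1.294974 + 0.036173 = 1.331147.
Under a molecular clock d = 2μt, so t = d/(2μ) = 1.331147 / (2 × 9.3 × 10^-9) = 71.57 million years.

71.57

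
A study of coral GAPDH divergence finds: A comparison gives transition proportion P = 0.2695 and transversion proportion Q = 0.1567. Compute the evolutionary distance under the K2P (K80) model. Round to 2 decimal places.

Under the Kimura two-parameter model, d = −½ ln(1 − 2P − Q) − ¼ ln(1 − 2Q).
1 − 2P − Q = 0.3043, giving −½ ln(0.3043) = 0.594871.
1 − 2Q = 0.6866, giving −¼ ln(0.6866) = 0.094001.
d = 0.594871 + 0.094001 = 0.688872.

0.69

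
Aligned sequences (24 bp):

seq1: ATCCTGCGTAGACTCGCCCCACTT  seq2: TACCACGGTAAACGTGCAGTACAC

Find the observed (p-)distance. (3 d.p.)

0.542

The sequences differ at 13 of 24 positions.
p = 13/24 = 0.541666… ≈ 0.542 (to 3 d.p.).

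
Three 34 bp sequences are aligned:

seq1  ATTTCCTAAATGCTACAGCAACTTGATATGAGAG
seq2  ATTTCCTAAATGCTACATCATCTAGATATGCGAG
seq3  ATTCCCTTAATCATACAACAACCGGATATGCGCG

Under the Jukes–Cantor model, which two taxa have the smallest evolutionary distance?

seq1–seq2: 4/34 differ, p = 0.118, d = 0.128.
seq1–seq3: 9/34 differ, p = 0.265, d = 0.326.
seq2–seq3: 9/34 differ, p = 0.265, d = 0.326.
The smallest distance is between seq1 and seq2.

seq1 and seq2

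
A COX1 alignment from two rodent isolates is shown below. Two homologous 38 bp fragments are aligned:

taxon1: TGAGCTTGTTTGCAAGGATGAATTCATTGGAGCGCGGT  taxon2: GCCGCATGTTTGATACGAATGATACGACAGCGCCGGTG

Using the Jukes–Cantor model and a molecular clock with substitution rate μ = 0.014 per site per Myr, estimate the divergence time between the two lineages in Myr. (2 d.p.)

The sequences differ at 20 of 38 sites, so p = 20/38 ≈ 0.526316.
d = −(3/4) ln(1 − 4p/3) = −0.75 ln(1 − 0.701755) = −0.75 ln(0.298245)
  = −0.75 × (-1.209840) = 0.907380 substitutions/site.
Under a molecular clock d = 2μt, so t = d/(2μ) = 0.907380 / (2 × 0.014) = 32.41 Myr.

32.41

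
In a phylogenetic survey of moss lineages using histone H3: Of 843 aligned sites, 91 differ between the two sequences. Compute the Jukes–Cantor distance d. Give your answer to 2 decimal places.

p = 91/843 ≈ 0.107948.
d = −(3/4) ln(1 − 4p/3) = −0.75 ln(1 − 0.143931) = −0.75 ln(0.856069)
  = −0.75 × (-0.155404) = 0.116553 substitutions/site.

0.12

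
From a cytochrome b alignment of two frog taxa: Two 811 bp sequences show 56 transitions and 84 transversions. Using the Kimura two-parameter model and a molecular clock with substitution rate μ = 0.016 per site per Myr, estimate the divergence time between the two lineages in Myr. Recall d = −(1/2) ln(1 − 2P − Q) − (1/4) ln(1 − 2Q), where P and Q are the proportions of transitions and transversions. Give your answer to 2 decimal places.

6.14

P = 56/811 ≈ 0.069051 and Q = 84/811 ≈ 0.103576.
Under the Kimura two-parameter model, d = −½ ln(1 − 2P − Q) − ¼ ln(1 − 2Q).
1 − 2P − Q = 0.758322, giving −½ ln(0.758322) = 0.138324.
1 − 2Q = 0.792848, giving −¼ ln(0.792848) = 0.058031.
d = 0.138324 + 0.058031 = 0.196355.
Under a molecular clock d = 2μt, so t = d/(2μ) = 0.196355 / (2 × 0.016) = 6.14 Myr.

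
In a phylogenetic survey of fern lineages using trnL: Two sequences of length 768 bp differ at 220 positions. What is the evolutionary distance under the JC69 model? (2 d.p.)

p = 220/768 ≈ 0.286458.
d = −(3/4) ln(1 − 4p/3) = −0.75 ln(1 − 0.381944) = −0.75 ln(0.618056)
  = −0.75 × (-0.481176) = 0.360882 substitutions/site.

0.36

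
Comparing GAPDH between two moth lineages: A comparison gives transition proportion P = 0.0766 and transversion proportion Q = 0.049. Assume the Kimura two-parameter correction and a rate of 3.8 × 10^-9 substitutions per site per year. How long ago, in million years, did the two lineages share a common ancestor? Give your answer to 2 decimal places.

Under the Kimura two-parameter model, d = −½ ln(1 − 2P − Q) − ¼ ln(1 − 2Q).
1 − 2P − Q = 0.7978, giving −½ ln(0.7978) = 0.112949.
1 − 2Q = 0.902, giving −¼ ln(0.902) = 0.025785.
d = 0.112949 + 0.025785 = 0.138734.
Under a molecular clock d = 2μt, so t = d/(2μ) = 0.138734 / (2 × 3.8 × 10^-9) = 18.25 million years.

18.25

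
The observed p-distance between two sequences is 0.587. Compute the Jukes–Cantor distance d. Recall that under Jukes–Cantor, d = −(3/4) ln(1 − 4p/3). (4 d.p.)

d = −(3/4) ln(1 − 4p/3) = −0.75 ln(1 − 0.782667) = −0.75 ln(0.217333)
  = −0.75 × (-1.526325) = 1.144744 substitutions/site.

1.1447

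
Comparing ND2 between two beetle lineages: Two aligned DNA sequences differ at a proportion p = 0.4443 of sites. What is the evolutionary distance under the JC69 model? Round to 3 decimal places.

d = −(3/4) ln(1 − 4p/3) = −0.75 ln(1 − 0.5924) = −0.75 ln(0.4076)
  = −0.75 × (-0.897469) = 0.673102 substitutions/site.

0.673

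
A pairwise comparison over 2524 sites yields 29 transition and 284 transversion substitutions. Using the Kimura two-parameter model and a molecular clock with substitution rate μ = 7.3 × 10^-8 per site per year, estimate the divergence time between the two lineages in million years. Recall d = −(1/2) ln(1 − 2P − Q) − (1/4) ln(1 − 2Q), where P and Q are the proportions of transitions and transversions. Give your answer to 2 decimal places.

P = 29/2524 ≈ 0.01149 and Q = 284/2524 ≈ 0.11252.
Under the Kimura two-parameter model, d = −½ ln(1 − 2P − Q) − ¼ ln(1 − 2Q).
1 − 2P − Q = 0.8645, giving −½ ln(0.8645) = 0.072802.
1 − 2Q = 0.77496, giving −¼ ln(0.77496) = 0.063736.
d = 0.072802 + 0.063736 = 0.136538.
Under a molecular clock d = 2μt, so t = d/(2μ) = 0.136538 / (2 × 7.3 × 10^-8) = 0.94 million years.

0.94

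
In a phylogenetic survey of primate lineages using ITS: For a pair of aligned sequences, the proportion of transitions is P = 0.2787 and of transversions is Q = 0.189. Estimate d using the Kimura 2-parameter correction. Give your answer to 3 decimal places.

0.805

Under the Kimura two-parameter model, d = −½ ln(1 − 2P − Q) − ¼ ln(1 − 2Q).
1 − 2P − Q = 0.2536, giving −½ ln(0.2536) = 0.685999.
1 − 2Q = 0.622, giving −¼ ln(0.622) = 0.118704.
d = 0.685999 + 0.118704 = 0.804703.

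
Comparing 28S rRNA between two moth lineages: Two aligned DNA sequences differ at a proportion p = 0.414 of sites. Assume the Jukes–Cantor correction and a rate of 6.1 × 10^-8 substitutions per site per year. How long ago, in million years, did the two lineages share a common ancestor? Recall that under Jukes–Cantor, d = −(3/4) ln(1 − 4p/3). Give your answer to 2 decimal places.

4.94

d = −(3/4) ln(1 − 4p/3) = −0.75 ln(1 − 0.552) = −0.75 ln(0.448)
  = −0.75 × (-0.802962) = 0.602222 substitutions/site.
Under a molecular clock d = 2μt, so t = d/(2μ) = 0.602222 / (2 × 6.1 × 10^-8) = 4.94 million years.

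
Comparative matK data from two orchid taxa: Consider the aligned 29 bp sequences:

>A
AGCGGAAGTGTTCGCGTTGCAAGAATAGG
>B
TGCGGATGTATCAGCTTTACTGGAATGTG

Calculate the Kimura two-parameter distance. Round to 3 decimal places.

0.535

Of 29 sites, 5 differences are transitions and 6 are transversions, so P = 5/29 ≈ 0.172414 and Q = 6/29 ≈ 0.206897.
Under the Kimura two-parameter model, d = −½ ln(1 − 2P − Q) − ¼ ln(1 − 2Q).
1 − 2P − Q = 0.448275, giving −½ ln(0.448275) = 0.401174.
1 − 2Q = 0.586206, giving −¼ ln(0.586206) = 0.133521.
d = 0.401174 + 0.133521 = 0.534695.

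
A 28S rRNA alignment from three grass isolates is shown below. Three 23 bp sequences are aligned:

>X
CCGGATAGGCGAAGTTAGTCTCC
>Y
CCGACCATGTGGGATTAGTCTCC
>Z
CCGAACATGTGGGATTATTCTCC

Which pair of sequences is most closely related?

X–Y: 8/23 differ, p = 0.348, d = 0.467.
X–Z: 8/23 differ, p = 0.348, d = 0.467.
Y–Z: 2/23 differ, p = 0.087, d = 0.092.
The smallest distance is between Y and Z.

Y and Z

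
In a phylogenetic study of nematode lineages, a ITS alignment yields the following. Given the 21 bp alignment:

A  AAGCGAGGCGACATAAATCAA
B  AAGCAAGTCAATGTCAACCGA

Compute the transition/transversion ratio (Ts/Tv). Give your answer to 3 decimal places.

Transitions are A↔G and C↔T; transversions are all other mismatches.
Transitions: 6. Transversions: 2.
R = 6/2 = 3.000.

3.000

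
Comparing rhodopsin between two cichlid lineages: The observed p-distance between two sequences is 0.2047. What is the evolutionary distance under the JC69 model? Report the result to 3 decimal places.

0.239

d = −(3/4) ln(1 − 4p/3) = −0.75 ln(1 − 0.272933) = −0.75 ln(0.727067)
  = −0.75 × (-0.318737) = 0.239053 substitutions/site.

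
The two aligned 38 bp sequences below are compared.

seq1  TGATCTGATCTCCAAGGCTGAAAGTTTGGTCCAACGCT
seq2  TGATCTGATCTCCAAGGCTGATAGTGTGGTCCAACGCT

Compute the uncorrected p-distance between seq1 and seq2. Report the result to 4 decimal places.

The sequences differ at 2 of 38 positions (sites 22, 26).
p = 2/38 = 0.052631… ≈ 0.0526 (to 4 d.p.).

0.0526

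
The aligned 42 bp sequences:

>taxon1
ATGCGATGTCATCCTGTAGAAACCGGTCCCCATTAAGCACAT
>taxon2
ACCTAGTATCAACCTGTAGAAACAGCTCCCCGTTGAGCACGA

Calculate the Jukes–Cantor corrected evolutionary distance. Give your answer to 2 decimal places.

0.40

The sequences differ at 13 of 42 sites, so p = 13/42 ≈ 0.309524.
d = −(3/4) ln(1 − 4p/3) = −0.75 ln(1 − 0.412699) = −0.75 ln(0.587301)
  = −0.75 × (-0.532218) = 0.399164 substitutions/site.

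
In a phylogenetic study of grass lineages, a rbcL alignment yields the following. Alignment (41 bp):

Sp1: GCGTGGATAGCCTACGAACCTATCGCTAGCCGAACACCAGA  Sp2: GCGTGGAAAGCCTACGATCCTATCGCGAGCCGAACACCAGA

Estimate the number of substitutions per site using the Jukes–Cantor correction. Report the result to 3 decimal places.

The sequences differ at 3 of 41 sites (8, 18, 27), so p = 3/41 ≈ 0.073171.
d = −(3/4) ln(1 − 4p/3) = −0.75 ln(1 − 0.097561) = −0.75 ln(0.902439)
  = −0.75 × (-0.102654) = 0.076991 substitutions/site.

0.077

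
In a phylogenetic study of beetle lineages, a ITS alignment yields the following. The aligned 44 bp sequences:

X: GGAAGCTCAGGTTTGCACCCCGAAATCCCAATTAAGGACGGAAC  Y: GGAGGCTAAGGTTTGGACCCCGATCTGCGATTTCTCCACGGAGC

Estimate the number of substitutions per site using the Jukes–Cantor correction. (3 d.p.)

The sequences differ at 13 of 44 sites, so p = 13/44 ≈ 0.295455.
d = −(3/4) ln(1 − 4p/3) = −0.75 ln(1 − 0.39394) = −0.75 ln(0.60606)
  = −0.75 × (-0.500776) = 0.375582 substitutions/site.

0.376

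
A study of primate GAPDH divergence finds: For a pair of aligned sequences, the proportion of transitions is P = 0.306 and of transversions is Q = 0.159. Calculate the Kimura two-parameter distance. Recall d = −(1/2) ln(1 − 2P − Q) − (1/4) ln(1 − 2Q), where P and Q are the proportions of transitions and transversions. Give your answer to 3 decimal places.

Under the Kimura two-parameter model, d = −½ ln(1 − 2P − Q) − ¼ ln(1 − 2Q).
1 − 2P − Q = 0.229, giving −½ ln(0.229) = 0.737017.
1 − 2Q = 0.682, giving −¼ ln(0.682) = 0.095681.
d = 0.737017 + 0.095681 = 0.832698.

0.833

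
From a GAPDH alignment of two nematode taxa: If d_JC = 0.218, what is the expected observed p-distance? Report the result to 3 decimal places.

p = (3/4)(1 − e^(−4d/3)) = 0.75 × (1 − e^(-0.290667)) = 0.75 × (1 − 0.747765) = 0.189176.

0.189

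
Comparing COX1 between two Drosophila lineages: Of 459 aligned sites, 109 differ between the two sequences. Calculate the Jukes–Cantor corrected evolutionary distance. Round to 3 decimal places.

0.286

p = 109/459 ≈ 0.237473.
d = −(3/4) ln(1 − 4p/3) = −0.75 ln(1 − 0.316631) = −0.75 ln(0.683369)
  = −0.75 × (-0.380720) = 0.285540 substitutions/site.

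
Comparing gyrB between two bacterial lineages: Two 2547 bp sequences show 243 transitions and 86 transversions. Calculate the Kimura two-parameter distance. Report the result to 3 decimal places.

0.145

P = 243/2547 ≈ 0.095406 and Q = 86/2547 ≈ 0.033765.
Under the Kimura two-parameter model, d = −½ ln(1 − 2P − Q) − ¼ ln(1 − 2Q).
1 − 2P − Q = 0.775423, giving −½ ln(0.775423) = 0.127173.
1 − 2Q = 0.93247, giving −¼ ln(0.93247) = 0.017480.
d = 0.127173 + 0.017480 = 0.144653.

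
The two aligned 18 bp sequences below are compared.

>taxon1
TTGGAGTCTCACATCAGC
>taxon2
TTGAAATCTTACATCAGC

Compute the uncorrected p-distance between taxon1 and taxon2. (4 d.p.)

0.1667

The sequences differ at 3 of 18 positions (sites 4, 6, 10).
p = 3/18 = 0.166666… ≈ 0.1667 (to 4 d.p.).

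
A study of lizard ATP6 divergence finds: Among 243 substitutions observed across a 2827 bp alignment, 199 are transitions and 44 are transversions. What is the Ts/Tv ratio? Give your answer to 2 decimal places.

4.52

R = 199/44 = 4.522727… ≈ 4.52 (to 2 d.p.).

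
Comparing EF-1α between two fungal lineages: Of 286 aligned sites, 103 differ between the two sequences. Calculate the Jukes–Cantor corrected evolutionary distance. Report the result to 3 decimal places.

p = 103/286 ≈ 0.36014.
d = −(3/4) ln(1 − 4p/3) = −0.75 ln(1 − 0.480187) = −0.75 ln(0.519813)
  = −0.75 × (-0.654286) = 0.490715 substitutions/site.

0.491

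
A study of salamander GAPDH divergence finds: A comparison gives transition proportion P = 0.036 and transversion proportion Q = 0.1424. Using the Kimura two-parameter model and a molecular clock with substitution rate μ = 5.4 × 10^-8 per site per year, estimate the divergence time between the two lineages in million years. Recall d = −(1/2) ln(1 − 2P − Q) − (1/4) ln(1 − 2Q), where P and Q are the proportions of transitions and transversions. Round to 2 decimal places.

Under the Kimura two-parameter model, d = −½ ln(1 − 2P − Q) − ¼ ln(1 − 2Q).
1 − 2P − Q = 0.7856, giving −½ ln(0.7856) = 0.120654.
1 − 2Q = 0.7152, giving −¼ ln(0.7152) = 0.083798.
d = 0.120654 + 0.083798 = 0.204452.
Under a molecular clock d = 2μt, so t = d/(2μ) = 0.204452 / (2 × 5.4 × 10^-8) = 1.89 million years.

1.89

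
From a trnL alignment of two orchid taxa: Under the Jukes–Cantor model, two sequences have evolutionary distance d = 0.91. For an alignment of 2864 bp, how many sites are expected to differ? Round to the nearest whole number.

Invert JC69: p = (3/4)(1 − e^(−4d/3)) = 0.75 × (1 − e^(-1.213333)) = 0.75 × (1 − 0.297205) = 0.527096.
Expected differing sites = pL ≈ 0.527096 × 2864 = 1509.602944 ≈ 1510.

1510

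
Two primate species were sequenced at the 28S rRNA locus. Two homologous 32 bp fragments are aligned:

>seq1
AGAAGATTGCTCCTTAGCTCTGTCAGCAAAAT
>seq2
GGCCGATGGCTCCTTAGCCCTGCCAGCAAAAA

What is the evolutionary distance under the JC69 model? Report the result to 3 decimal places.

0.259

The sequences differ at 7 of 32 sites (1, 3, 4, 8, 19, 23, 32), so p = 7/32 = 0.21875.
d = −(3/4) ln(1 − 4p/3) = −0.75 ln(1 − 0.291667) = −0.75 ln(0.708333)
  = −0.75 × (-0.344841) = 0.258631 substitutions/site.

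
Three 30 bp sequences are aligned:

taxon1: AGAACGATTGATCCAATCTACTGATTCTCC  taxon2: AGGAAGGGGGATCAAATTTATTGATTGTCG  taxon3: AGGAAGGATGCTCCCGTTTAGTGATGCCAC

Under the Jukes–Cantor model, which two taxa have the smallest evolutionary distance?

taxon1 and taxon2

taxon1–taxon2: 10/30 differ, p = 0.333, d = 0.441.
taxon1–taxon3: 12/30 differ, p = 0.400, d = 0.572.
taxon2–taxon3: 12/30 differ, p = 0.400, d = 0.572.
The smallest distance is between taxon1 and taxon2.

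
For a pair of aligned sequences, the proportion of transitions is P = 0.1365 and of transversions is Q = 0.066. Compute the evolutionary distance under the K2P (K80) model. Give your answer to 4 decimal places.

0.2424

Under the Kimura two-parameter model, d = −½ ln(1 − 2P − Q) − ¼ ln(1 − 2Q).
1 − 2P − Q = 0.661, giving −½ ln(0.661) = 0.207001.
1 − 2Q = 0.868, giving −¼ ln(0.868) = 0.035391.
d = 0.207001 + 0.035391 = 0.242392.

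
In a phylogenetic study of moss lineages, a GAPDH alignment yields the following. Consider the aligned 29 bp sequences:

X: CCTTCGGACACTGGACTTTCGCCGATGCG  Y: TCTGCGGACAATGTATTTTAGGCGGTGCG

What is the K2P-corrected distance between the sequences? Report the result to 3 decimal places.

Of 29 sites, 3 differences are transitions and 5 are transversions, so P = 3/29 ≈ 0.103448 and Q = 5/29 ≈ 0.172414.
Under the Kimura two-parameter model, d = −½ ln(1 − 2P − Q) − ¼ ln(1 − 2Q).
1 − 2P − Q = 0.62069, giving −½ ln(0.62069) = 0.238462.
1 − 2Q = 0.655172, giving −¼ ln(0.655172) = 0.105714.
d = 0.238462 + 0.105714 = 0.344176.

0.344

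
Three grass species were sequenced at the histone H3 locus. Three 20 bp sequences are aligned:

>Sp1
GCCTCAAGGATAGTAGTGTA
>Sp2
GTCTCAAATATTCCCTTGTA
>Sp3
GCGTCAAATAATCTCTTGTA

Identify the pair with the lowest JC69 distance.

Sp2 and Sp3

Sp1–Sp2: 8/20 differ, p = 0.400, d = 0.572.
Sp1–Sp3: 8/20 differ, p = 0.400, d = 0.572.
Sp2–Sp3: 4/20 differ, p = 0.200, d = 0.233.
The smallest distance is between Sp2 and Sp3.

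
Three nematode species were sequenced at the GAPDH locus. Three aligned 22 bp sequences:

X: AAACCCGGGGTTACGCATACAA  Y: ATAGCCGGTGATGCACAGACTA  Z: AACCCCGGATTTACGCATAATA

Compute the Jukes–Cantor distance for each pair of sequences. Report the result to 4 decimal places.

d(X,Y) = 0.4975, d(X,Z) = 0.2708, d(Y,Z) = 0.6987

X–Y: 8/22 sites differ → p ≈ 0.363636, d = −0.75 ln(1 − 0.484848) = 0.497470 ≈ 0.4975.
X–Z: 5/22 sites differ → p ≈ 0.227273, d = −0.75 ln(1 − 0.303031) = 0.270761 ≈ 0.2708.
Y–Z: 10/22 sites differ → p ≈ 0.454545, d = −0.75 ln(1 − 0.60606) = 0.698667 ≈ 0.6987.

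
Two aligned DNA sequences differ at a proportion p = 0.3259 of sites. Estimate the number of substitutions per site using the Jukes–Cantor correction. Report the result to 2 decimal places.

0.43

d = −(3/4) ln(1 − 4p/3) = −0.75 ln(1 − 0.434533) = −0.75 ln(0.565467)
  = −0.75 × (-0.570103) = 0.427577 substitutions/site.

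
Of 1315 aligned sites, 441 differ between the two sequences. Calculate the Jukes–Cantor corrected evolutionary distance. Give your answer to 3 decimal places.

0.444

p = 441/1315 ≈ 0.335361.
d = −(3/4) ln(1 − 4p/3) = −0.75 ln(1 − 0.447148) = −0.75 ln(0.552852)
  = −0.75 × (-0.592665) = 0.444499 substitutions/site.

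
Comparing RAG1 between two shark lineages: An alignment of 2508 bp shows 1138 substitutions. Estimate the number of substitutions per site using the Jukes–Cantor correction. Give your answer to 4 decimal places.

p = 1138/2508 ≈ 0.453748.
d = −(3/4) ln(1 − 4p/3) = −0.75 ln(1 − 0.604997) = −0.75 ln(0.395003)
  = −0.75 × (-0.928862) = 0.696647 substitutions/site.

0.6966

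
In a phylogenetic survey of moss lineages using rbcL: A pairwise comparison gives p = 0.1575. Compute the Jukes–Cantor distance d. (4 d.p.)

d = −(3/4) ln(1 − 4p/3) = −0.75 ln(1 − 0.21) = −0.75 ln(0.79)
  = −0.75 × (-0.235722) = 0.176792 substitutions/site.

0.1768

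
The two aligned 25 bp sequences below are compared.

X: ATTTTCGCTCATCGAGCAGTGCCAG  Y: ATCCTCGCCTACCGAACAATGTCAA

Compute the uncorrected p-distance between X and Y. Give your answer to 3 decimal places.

The sequences differ at 9 of 25 positions (sites 3, 4, 9, 10, 12, 16, 19, 22, 25).
p = 9/25 = 0.360.

0.360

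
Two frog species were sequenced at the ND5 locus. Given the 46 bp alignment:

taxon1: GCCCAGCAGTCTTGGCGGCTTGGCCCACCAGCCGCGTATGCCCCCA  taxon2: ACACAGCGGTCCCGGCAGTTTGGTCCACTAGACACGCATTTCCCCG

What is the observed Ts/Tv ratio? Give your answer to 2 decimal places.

4.00

Transitions are A↔G and C↔T; transversions are all other mismatches.
Transitions: 12. Transversions: 3.
R = 12/3 = 4.00.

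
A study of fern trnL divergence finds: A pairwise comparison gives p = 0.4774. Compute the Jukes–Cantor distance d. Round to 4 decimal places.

d = −(3/4) ln(1 − 4p/3) = −0.75 ln(1 − 0.636533) = −0.75 ln(0.363467)
  = −0.75 × (-1.012067) = 0.759050 substitutions/site.

0.7591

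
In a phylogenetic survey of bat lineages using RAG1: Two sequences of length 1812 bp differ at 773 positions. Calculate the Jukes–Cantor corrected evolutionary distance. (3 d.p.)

0.631

p = 773/1812 ≈ 0.4266.
d = −(3/4) ln(1 − 4p/3) = −0.75 ln(1 − 0.5688) = −0.75 ln(0.4312)
  = −0.75 × (-0.841183) = 0.630887 substitutions/site.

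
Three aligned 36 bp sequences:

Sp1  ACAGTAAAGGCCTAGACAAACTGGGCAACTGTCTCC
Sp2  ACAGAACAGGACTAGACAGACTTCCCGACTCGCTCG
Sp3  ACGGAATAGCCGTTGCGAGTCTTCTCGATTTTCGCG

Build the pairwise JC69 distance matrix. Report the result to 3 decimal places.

d(Sp1,Sp2) = 0.392, d(Sp1,Sp3) = 0.824, d(Sp2,Sp3) = 0.548

Sp1–Sp2: 11/36 sites differ → p ≈ 0.305556, d = −0.75 ln(1 − 0.407408) = 0.392437 ≈ 0.392.
Sp1–Sp3: 18/36 sites differ → p = 0.5, d = −0.75 ln(1 − 0.666667) = 0.823960 ≈ 0.824.
Sp2–Sp3: 14/36 sites differ → p ≈ 0.388889, d = −0.75 ln(1 − 0.518519) = 0.548166 ≈ 0.548.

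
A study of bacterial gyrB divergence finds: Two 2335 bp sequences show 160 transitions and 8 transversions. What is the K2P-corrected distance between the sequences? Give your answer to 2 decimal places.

P = 160/2335 ≈ 0.068522 and Q = 8/2335 ≈ 0.003426.
Under the Kimura two-parameter model, d = −½ ln(1 − 2P − Q) − ¼ ln(1 − 2Q).
1 − 2P − Q = 0.85953, giving −½ ln(0.85953) = 0.075685.
1 − 2Q = 0.993148, giving −¼ ln(0.993148) = 0.001719.
d = 0.075685 + 0.001719 = 0.077404.

0.08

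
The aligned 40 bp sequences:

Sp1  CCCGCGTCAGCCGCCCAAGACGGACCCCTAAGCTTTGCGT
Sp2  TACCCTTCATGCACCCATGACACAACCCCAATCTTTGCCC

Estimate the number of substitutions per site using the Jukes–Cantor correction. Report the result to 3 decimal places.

0.520

The sequences differ at 15 of 40 sites, so p = 15/40 = 0.375.
d = −(3/4) ln(1 − 4p/3) = −0.75 ln(1 − 0.5) = −0.75 ln(0.5)
  = −0.75 × (-0.693147) = 0.519860 substitutions/site.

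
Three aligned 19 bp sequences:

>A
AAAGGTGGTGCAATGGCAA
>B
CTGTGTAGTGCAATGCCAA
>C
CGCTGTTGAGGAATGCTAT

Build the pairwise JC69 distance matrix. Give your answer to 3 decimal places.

d(A,B) = 0.410, d(A,C) = 0.907, d(B,C) = 0.507

A–B: 6/19 sites differ → p ≈ 0.315789, d = −0.75 ln(1 − 0.421052) = 0.409907 ≈ 0.410.
A–C: 10/19 sites differ → p ≈ 0.526316, d = −0.75 ln(1 − 0.701755) = 0.907380 ≈ 0.907.
B–C: 7/19 sites differ → p ≈ 0.368421, d = −0.75 ln(1 − 0.491228) = 0.506816 ≈ 0.507.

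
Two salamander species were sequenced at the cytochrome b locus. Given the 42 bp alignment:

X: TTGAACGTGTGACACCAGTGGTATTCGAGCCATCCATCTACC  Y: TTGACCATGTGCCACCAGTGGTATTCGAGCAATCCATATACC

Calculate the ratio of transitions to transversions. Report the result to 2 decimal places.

0.25

Transitions are A↔G and C↔T; transversions are all other mismatches.
Transitions: 1. Transversions: 4.
R = 1/4 = 0.25.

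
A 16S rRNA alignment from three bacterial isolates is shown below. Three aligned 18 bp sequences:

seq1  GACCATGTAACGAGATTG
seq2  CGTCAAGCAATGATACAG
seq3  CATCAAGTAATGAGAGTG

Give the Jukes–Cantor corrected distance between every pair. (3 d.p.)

d(seq1,seq2) = 0.824, d(seq1,seq3) = 0.347, d(seq2,seq3) = 0.347

seq1–seq2: 9/18 sites differ → p = 0.5, d = −0.75 ln(1 − 0.666667) = 0.823960 ≈ 0.824.
seq1–seq3: 5/18 sites differ → p ≈ 0.277778, d = −0.75 ln(1 − 0.370371) = 0.346968 ≈ 0.347.
seq2–seq3: 5/18 sites differ → p ≈ 0.277778, d = −0.75 ln(1 − 0.370371) = 0.346968 ≈ 0.347.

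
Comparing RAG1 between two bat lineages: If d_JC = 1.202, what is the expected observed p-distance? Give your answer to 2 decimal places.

p = (3/4)(1 − e^(−4d/3)) = 0.75 × (1 − e^(-1.602667)) = 0.75 × (1 − 0.201359) = 0.598981.

0.60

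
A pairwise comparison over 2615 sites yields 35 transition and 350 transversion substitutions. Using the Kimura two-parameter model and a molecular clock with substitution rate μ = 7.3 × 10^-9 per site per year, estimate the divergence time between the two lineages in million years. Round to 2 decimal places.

11.33

P = 35/2615 ≈ 0.013384 and Q = 350/2615 ≈ 0.133843.
Under the Kimura two-parameter model, d = −½ ln(1 − 2P − Q) − ¼ ln(1 − 2Q).
1 − 2P − Q = 0.839389, giving −½ ln(0.839389) = 0.087541.
1 − 2Q = 0.732314, giving −¼ ln(0.732314) = 0.077886.
d = 0.087541 + 0.077886 = 0.165427.
Under a molecular clock d = 2μt, so t = d/(2μ) = 0.165427 / (2 × 7.3 × 10^-9) = 11.33 million years.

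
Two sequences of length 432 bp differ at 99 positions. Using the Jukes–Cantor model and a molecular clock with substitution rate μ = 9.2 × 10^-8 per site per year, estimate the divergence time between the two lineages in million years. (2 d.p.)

1.49

p = 99/432 ≈ 0.229167.
d = −(3/4) ln(1 − 4p/3) = −0.75 ln(1 − 0.305556) = −0.75 ln(0.694444)
  = −0.75 × (-0.364644) = 0.273483 substitutions/site.
Under a molecular clock d = 2μt, so t = d/(2μ) = 0.273483 / (2 × 9.2 × 10^-8) = 1.49 million years.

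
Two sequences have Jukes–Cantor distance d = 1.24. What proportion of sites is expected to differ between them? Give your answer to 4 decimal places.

0.6064

p = (3/4)(1 − e^(−4d/3)) = 0.75 × (1 − e^(-1.653333)) = 0.75 × (1 − 0.191411) = 0.606442.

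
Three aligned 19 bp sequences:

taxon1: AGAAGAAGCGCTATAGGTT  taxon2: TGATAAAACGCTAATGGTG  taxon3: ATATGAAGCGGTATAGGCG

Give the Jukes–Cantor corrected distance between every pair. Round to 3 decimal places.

d(taxon1,taxon2) = 0.507, d(taxon1,taxon3) = 0.324, d(taxon2,taxon3) = 0.618

taxon1–taxon2: 7/19 sites differ → p ≈ 0.368421, d = −0.75 ln(1 − 0.491228) = 0.506816 ≈ 0.507.
taxon1–taxon3: 5/19 sites differ → p ≈ 0.263158, d = −0.75 ln(1 − 0.350877) = 0.324100 ≈ 0.324.
taxon2–taxon3: 8/19 sites differ → p ≈ 0.421053, d = −0.75 ln(1 − 0.561404) = 0.618132 ≈ 0.618.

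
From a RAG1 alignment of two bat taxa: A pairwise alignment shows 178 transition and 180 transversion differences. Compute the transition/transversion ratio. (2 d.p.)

0.99

R = 178/180 = 0.988888… ≈ 0.99 (to 2 d.p.).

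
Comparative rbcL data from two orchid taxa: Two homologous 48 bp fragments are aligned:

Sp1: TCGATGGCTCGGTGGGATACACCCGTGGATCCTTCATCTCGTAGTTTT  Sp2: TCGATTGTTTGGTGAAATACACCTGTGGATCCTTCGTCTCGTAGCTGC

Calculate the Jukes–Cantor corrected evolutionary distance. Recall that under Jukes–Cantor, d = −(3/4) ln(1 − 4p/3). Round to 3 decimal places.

0.244

The sequences differ at 10 of 48 sites (6, 8, 10, 15, 16, 24, 36, 45, 47, 48), so p = 10/48 ≈ 0.208333.
d = −(3/4) ln(1 − 4p/3) = −0.75 ln(1 − 0.277777) = −0.75 ln(0.722223)
  = −0.75 × (-0.325421) = 0.244066 substitutions/site.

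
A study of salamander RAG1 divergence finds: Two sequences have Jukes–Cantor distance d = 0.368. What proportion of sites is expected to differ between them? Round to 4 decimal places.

p = (3/4)(1 − e^(−4d/3)) = 0.75 × (1 − e^(-0.490667)) = 0.75 × (1 − 0.612218) = 0.290837.

0.2908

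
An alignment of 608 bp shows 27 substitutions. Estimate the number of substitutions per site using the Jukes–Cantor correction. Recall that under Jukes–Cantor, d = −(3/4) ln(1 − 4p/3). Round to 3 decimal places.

p = 27/608 ≈ 0.044408.
d = −(3/4) ln(1 − 4p/3) = −0.75 ln(1 − 0.059211) = −0.75 ln(0.940789)
  = −0.75 × (-0.061036) = 0.045777 substitutions/site.

0.046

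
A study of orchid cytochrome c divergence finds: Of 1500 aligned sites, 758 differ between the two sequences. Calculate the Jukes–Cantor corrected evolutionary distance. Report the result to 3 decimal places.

0.840

p = 758/1500 ≈ 0.505333.
d = −(3/4) ln(1 − 4p/3) = −0.75 ln(1 − 0.673777) = −0.75 ln(0.326223)
  = −0.75 × (-1.120174) = 0.840131 substitutions/site.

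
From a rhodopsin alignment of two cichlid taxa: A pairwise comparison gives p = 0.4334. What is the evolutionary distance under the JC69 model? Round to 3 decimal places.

0.647

d = −(3/4) ln(1 − 4p/3) = −0.75 ln(1 − 0.577867) = −0.75 ln(0.422133)
  = −0.75 × (-0.862435) = 0.646826 substitutions/site.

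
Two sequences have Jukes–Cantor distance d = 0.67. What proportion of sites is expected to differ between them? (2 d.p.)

0.44

p = (3/4)(1 − e^(−4d/3)) = 0.75 × (1 − e^(-0.893333)) = 0.75 × (1 − 0.409289) = 0.443033.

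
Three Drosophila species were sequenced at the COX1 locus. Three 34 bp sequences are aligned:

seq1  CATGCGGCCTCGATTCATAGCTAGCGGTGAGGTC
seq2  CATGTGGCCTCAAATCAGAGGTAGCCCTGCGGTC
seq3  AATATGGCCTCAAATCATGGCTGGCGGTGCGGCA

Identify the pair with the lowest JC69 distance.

seq1 and seq2

seq1–seq2: 8/34 differ, p = 0.235, d = 0.282.
seq1–seq3: 10/34 differ, p = 0.294, d = 0.373.
seq2–seq3: 10/34 differ, p = 0.294, d = 0.373.
The smallest distance is between seq1 and seq2.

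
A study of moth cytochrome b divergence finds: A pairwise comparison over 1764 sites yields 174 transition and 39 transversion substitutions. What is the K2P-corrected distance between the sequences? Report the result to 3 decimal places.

P = 174/1764 ≈ 0.098639 and Q = 39/1764 ≈ 0.022109.
Under the Kimura two-parameter model, d = −½ ln(1 − 2P − Q) − ¼ ln(1 − 2Q).
1 − 2P − Q = 0.780613, giving −½ ln(0.780613) = 0.123838.
1 − 2Q = 0.955782, giving −¼ ln(0.955782) = 0.011306.
d = 0.123838 + 0.011306 = 0.135144.

0.135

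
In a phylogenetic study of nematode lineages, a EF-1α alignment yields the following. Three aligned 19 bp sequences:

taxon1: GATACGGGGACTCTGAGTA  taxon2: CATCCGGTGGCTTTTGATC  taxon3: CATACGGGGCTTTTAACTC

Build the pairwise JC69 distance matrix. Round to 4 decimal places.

taxon1–taxon2: 9/19 sites differ → p ≈ 0.473684, d = −0.75 ln(1 − 0.631579) = 0.748897 ≈ 0.7489.
taxon1–taxon3: 7/19 sites differ → p ≈ 0.368421, d = −0.75 ln(1 − 0.491228) = 0.506816 ≈ 0.5068.
taxon2–taxon3: 7/19 sites differ → p ≈ 0.368421, d = −0.75 ln(1 − 0.491228) = 0.506816 ≈ 0.5068.

d(taxon1,taxon2) = 0.7489, d(taxon1,taxon3) = 0.5068, d(taxon2,taxon3) = 0.5068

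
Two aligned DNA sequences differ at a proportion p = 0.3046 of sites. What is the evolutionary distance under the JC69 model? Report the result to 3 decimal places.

0.391

d = −(3/4) ln(1 − 4p/3) = −0.75 ln(1 − 0.406133) = −0.75 ln(0.593867)
  = −0.75 × (-0.521100) = 0.390825 substitutions/site.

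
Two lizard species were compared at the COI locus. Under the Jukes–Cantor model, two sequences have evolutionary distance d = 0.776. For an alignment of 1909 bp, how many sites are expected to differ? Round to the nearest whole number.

Invert JC69: p = (3/4)(1 − e^(−4d/3)) = 0.75 × (1 − e^(-1.034667)) = 0.75 × (1 − 0.355345) = 0.483491.
Expected differing sites = pL ≈ 0.483491 × 1909 = 922.984319 ≈ 923.

923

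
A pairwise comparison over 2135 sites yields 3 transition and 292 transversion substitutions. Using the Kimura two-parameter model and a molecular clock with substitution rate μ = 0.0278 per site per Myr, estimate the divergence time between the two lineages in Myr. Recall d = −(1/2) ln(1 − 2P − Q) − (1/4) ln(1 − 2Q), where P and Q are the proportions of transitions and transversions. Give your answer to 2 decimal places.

P = 3/2135 ≈ 0.001405 and Q = 292/2135 ≈ 0.136768.
Under the Kimura two-parameter model, d = −½ ln(1 − 2P − Q) − ¼ ln(1 − 2Q).
1 − 2P − Q = 0.860422, giving −½ ln(0.860422) = 0.075166.
1 − 2Q = 0.726464, giving −¼ ln(0.726464) = 0.079892.
d = 0.075166 + 0.079892 = 0.155058.
Under a molecular clock d = 2μt, so t = d/(2μ) = 0.155058 / (2 × 0.0278) = 2.79 Myr.

2.79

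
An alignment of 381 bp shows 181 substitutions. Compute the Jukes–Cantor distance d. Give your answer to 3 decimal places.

p = 181/381 ≈ 0.475066.
d = −(3/4) ln(1 − 4p/3) = −0.75 ln(1 − 0.633421) = −0.75 ln(0.366579)
  = −0.75 × (-1.003541) = 0.752656 substitutions/site.

0.753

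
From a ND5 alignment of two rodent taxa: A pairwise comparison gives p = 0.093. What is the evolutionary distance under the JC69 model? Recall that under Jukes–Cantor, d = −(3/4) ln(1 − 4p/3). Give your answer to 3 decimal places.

d = −(3/4) ln(1 − 4p/3) = −0.75 ln(1 − 0.124) = −0.75 ln(0.876)
  = −0.75 × (-0.132389) = 0.099292 substitutions/site.

0.099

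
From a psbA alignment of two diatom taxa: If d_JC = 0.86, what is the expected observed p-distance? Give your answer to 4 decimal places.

p = (3/4)(1 − e^(−4d/3)) = 0.75 × (1 − e^(-1.146667)) = 0.75 × (1 − 0.317694) = 0.511730.

0.5117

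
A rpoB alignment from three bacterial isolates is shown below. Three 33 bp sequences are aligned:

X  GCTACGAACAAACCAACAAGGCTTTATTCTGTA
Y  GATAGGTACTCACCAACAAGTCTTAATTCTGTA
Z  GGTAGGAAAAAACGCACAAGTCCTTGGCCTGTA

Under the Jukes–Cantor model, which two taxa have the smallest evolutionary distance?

X–Y: 7/33 differ, p = 0.212, d = 0.249.
X–Z: 10/33 differ, p = 0.303, d = 0.388.
Y–Z: 12/33 differ, p = 0.364, d = 0.497.
The smallest distance is between X and Y.

X and Y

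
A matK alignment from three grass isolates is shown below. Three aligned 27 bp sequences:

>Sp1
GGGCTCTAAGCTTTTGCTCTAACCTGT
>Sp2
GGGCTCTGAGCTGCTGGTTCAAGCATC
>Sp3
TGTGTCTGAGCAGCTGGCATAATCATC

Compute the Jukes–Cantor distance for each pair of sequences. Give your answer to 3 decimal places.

Sp1–Sp2: 10/27 sites differ → p ≈ 0.37037, d = −0.75 ln(1 − 0.493827) = 0.510658 ≈ 0.511.
Sp1–Sp3: 14/27 sites differ → p ≈ 0.518519, d = −0.75 ln(1 − 0.691359) = 0.881682 ≈ 0.882.
Sp2–Sp3: 8/27 sites differ → p ≈ 0.296296, d = −0.75 ln(1 − 0.395061) = 0.376971 ≈ 0.377.

d(Sp1,Sp2) = 0.511, d(Sp1,Sp3) = 0.882, d(Sp2,Sp3) = 0.377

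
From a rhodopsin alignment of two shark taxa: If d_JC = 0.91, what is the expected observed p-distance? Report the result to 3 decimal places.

0.527

p = (3/4)(1 − e^(−4d/3)) = 0.75 × (1 − e^(-1.213333)) = 0.75 × (1 − 0.297205) = 0.527096.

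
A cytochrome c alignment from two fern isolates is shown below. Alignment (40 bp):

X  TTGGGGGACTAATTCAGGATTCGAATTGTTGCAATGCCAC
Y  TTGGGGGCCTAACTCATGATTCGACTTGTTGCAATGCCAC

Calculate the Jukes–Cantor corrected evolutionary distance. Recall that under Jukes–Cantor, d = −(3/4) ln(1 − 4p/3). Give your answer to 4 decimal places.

0.1073

The sequences differ at 4 of 40 sites (8, 13, 17, 25), so p = 4/40 = 0.1.
d = −(3/4) ln(1 − 4p/3) = −0.75 ln(1 − 0.133333) = −0.75 ln(0.866667)
  = −0.75 × (-0.143100) = 0.107325 substitutions/site.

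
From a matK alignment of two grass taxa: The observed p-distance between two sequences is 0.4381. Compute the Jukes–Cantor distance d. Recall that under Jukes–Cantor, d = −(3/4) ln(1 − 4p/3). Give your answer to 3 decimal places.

d = −(3/4) ln(1 − 4p/3) = −0.75 ln(1 − 0.584133) = −0.75 ln(0.415867)
  = −0.75 × (-0.877390) = 0.658043 substitutions/site.

0.658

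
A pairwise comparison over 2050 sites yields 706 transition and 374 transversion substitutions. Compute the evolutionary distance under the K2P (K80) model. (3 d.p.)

1.138

P = 706/2050 ≈ 0.34439 and Q = 374/2050 ≈ 0.182439.
Under the Kimura two-parameter model, d = −½ ln(1 − 2P − Q) − ¼ ln(1 − 2Q).
1 − 2P − Q = 0.128781, giving −½ ln(0.128781) = 1.024821.
1 − 2Q = 0.635122, giving −¼ ln(0.635122) = 0.113485.
d = 1.024821 + 0.113485 = 1.138306.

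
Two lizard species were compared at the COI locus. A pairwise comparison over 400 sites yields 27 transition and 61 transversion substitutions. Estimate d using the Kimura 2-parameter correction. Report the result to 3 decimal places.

0.260

P = 27/400 = 0.0675 and Q = 61/400 = 0.1525.
Under the Kimura two-parameter model, d = −½ ln(1 − 2P − Q) − ¼ ln(1 − 2Q).
1 − 2P − Q = 0.7125, giving −½ ln(0.7125) = 0.169488.
1 − 2Q = 0.695, giving −¼ ln(0.695) = 0.090961.
d = 0.169488 + 0.090961 = 0.260449.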